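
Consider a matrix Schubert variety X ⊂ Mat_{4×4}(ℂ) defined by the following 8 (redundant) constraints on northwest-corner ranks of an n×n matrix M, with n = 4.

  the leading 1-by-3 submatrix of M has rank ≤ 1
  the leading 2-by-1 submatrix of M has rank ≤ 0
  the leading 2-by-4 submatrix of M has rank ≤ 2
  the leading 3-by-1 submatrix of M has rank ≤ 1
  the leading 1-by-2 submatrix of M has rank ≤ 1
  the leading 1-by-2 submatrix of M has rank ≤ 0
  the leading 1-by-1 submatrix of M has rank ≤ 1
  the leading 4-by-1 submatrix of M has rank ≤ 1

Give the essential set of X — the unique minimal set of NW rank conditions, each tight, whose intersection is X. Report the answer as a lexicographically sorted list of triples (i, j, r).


Propagating the 8 rank bounds to every northwest block:

  row 1: 0 | 0 | 1 | 1
  row 2: 0 | 1 | 2 | 2
  row 3: 1 | 2 | 3 | 3
  row 4: 1 | 2 | 3 | 4

so w = (3, 2, 1, 4).

2 SE-corners of the 3-cell Rothe diagram give Ess(w):

[(1, 2, 0), (2, 1, 0)]


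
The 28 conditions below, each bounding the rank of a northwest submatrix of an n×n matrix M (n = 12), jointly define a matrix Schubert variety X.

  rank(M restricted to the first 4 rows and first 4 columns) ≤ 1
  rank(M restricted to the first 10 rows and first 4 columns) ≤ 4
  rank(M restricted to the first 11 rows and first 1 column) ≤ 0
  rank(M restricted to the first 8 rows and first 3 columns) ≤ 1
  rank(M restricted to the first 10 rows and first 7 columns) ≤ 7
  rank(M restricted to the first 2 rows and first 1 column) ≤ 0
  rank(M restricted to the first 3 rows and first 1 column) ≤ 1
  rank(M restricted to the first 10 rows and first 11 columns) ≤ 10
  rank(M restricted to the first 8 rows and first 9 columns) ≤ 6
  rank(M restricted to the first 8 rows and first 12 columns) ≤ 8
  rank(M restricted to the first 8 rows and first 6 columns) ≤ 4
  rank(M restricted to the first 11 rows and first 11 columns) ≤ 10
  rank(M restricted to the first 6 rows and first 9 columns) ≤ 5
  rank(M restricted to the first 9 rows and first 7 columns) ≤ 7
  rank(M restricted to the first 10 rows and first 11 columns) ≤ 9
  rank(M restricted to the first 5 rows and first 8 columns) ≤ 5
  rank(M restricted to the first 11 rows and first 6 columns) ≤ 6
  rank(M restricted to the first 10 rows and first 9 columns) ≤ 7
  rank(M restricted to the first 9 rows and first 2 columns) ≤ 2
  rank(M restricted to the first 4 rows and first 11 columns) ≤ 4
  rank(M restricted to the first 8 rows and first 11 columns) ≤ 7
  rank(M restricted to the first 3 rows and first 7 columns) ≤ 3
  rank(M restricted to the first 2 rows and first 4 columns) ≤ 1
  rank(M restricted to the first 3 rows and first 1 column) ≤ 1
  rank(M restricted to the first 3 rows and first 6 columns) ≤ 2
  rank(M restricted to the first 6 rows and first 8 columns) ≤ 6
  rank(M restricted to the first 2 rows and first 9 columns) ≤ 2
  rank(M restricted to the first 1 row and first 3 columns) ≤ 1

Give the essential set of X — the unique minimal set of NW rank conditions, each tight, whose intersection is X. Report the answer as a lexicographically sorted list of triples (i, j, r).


Rank table r_w(12×12) implied by the 28 constraints:

  row 1: 0 | 1 | 1 | 1 | 1 | 1 | 1 | 1 | 1 | 1 | 1 | 1
  row 2: 0 | 1 | 1 | 1 | 2 | 2 | 2 | 2 | 2 | 2 | 2 | 2
  row 3: 0 | 1 | 1 | 1 | 2 | 2 | 3 | 3 | 3 | 3 | 3 | 3
  row 4: 0 | 1 | 1 | 1 | 2 | 3 | 4 | 4 | 4 | 4 | 4 | 4
  row 5: 0 | 1 | 1 | 2 | 3 | 4 | 5 | 5 | 5 | 5 | 5 | 5
  row 6: 0 | 1 | 1 | 2 | 3 | 4 | 5 | 5 | 5 | 6 | 6 | 6
  row 7: 0 | 1 | 1 | 2 | 3 | 4 | 5 | 6 | 6 | 7 | 7 | 7
  row 8: 0 | 1 | 1 | 2 | 3 | 4 | 5 | 6 | 6 | 7 | 7 | 8
  row 9: 0 | 1 | 2 | 3 | 4 | 5 | 6 | 7 | 7 | 8 | 8 | 9
  row 10: 0 | 1 | 2 | 3 | 4 | 5 | 6 | 7 | 7 | 8 | 9 | 10
  row 11: 0 | 1 | 2 | 3 | 4 | 5 | 6 | 7 | 8 | 9 | 10 | 11
  row 12: 1 | 2 | 3 | 4 | 5 | 6 | 7 | 8 | 9 | 10 | 11 | 12

hence w(1..12) = (2, 5, 7, 6, 4, 10, 8, 12, 3, 11, 9, 1).

D(w) has 27 cells with 8 SE-corners; essential set:

[(3, 6, 2), (4, 4, 1), (6, 9, 5), (8, 3, 1), (8, 9, 6), (8, 11, 7), (10, 9, 7), (11, 1, 0)]


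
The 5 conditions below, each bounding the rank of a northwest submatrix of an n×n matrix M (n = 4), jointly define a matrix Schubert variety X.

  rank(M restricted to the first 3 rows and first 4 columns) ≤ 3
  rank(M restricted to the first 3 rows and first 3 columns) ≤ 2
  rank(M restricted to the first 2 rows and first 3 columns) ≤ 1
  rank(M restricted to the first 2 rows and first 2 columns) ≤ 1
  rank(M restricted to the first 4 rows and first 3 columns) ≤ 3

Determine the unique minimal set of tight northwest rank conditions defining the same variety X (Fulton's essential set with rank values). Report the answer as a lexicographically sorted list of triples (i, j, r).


Rank table r_w(4×4) implied by the 5 constraints:

  1  1  1  1
  1  1  1  2
  1  2  2  3
  1  2  3  4

hence w(1..4) = (1, 4, 2, 3).

ℓ(w)=2; the 1 essential cell (i,j,r):

[(2, 3, 1)]


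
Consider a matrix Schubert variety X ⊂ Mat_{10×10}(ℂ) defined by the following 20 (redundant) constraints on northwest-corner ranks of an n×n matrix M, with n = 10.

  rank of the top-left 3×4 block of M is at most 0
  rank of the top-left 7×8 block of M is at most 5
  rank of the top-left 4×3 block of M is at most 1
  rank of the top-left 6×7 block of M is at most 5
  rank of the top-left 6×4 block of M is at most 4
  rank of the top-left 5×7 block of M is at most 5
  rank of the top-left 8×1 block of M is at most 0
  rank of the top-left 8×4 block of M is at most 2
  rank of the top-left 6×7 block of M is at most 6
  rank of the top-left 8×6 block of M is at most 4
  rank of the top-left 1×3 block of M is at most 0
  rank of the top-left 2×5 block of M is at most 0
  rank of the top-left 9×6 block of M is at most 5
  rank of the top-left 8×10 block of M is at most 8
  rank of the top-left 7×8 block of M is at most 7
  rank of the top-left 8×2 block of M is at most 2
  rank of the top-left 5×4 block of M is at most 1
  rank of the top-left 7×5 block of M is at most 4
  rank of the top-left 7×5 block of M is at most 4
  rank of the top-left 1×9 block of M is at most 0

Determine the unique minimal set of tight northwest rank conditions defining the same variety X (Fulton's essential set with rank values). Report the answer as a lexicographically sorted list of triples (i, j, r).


Computing R[i][j] = min implied NW-rank bound (n=10, 20 conditions):

  0 0 0 0 0 0 0 0 0 1
  0 0 0 0 0 1 1 1 1 2
  0 0 0 0 1 2 2 2 2 3
  0 1 1 1 2 3 3 3 3 4
  0 1 1 1 2 3 4 4 4 5
  0 1 2 2 3 4 5 5 5 6
  0 1 2 2 3 4 5 5 6 7
  0 1 2 2 3 4 5 6 7 8
  1 2 3 3 4 5 6 7 8 9
  1 2 3 4 5 6 7 8 9 10

so w = (10, 6, 5, 2, 7, 3, 9, 8, 1, 4).

|D(w)|=28, |Ess(w)|=7:

[(1, 9, 0), (2, 5, 0), (3, 4, 0), (5, 4, 1), (7, 8, 5), (8, 1, 0), (8, 4, 2)]


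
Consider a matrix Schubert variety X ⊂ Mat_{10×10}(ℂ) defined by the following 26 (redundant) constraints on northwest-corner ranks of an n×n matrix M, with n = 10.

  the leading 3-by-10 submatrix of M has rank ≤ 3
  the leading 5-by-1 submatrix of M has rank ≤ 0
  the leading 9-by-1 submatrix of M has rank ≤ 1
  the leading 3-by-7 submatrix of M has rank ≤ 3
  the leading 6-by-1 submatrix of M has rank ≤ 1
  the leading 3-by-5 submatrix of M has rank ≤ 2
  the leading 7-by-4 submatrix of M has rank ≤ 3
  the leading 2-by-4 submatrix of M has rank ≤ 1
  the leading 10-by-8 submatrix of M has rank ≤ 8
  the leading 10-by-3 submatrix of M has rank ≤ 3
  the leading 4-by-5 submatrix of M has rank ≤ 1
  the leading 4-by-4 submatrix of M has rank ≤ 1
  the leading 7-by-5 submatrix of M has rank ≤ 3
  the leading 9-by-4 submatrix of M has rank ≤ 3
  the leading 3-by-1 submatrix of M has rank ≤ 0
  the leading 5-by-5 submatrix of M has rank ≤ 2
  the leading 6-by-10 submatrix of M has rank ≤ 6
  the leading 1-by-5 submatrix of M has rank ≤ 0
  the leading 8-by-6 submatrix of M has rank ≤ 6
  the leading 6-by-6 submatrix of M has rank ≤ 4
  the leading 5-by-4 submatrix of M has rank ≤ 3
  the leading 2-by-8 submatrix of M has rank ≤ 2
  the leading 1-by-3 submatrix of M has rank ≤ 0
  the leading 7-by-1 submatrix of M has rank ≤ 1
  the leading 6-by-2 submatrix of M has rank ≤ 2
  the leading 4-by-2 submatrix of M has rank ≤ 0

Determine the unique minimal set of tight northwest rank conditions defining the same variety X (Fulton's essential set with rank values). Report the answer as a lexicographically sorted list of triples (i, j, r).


The tightest implied rank at each (i,j), from the 26 conditions:

  R[1]: 0  0  0  0  0  1  1  1  1  1
  R[2]: 0  0  1  1  1  2  2  2  2  2
  R[3]: 0  0  1  1  1  2  3  3  3  3
  R[4]: 0  0  1  1  1  2  3  4  4  4
  R[5]: 0  1  2  2  2  3  4  5  5  5
  R[6]: 1  2  3  3  3  4  5  6  6  6
  R[7]: 1  2  3  3  3  4  5  6  7  7
  R[8]: 1  2  3  3  4  5  6  7  8  8
  R[9]: 1  2  3  3  4  5  6  7  8  9
  R[10]: 1  2  3  4  5  6  7  8  9  10

reading off 1-entries of Δ²R: w = (6, 3, 7, 8, 2, 1, 9, 5, 10, 4).

ℓ(w)=20; the 6 essential cells (i,j,r):

[(1, 5, 0), (4, 2, 0), (4, 5, 1), (5, 1, 0), (7, 5, 3), (9, 4, 3)]


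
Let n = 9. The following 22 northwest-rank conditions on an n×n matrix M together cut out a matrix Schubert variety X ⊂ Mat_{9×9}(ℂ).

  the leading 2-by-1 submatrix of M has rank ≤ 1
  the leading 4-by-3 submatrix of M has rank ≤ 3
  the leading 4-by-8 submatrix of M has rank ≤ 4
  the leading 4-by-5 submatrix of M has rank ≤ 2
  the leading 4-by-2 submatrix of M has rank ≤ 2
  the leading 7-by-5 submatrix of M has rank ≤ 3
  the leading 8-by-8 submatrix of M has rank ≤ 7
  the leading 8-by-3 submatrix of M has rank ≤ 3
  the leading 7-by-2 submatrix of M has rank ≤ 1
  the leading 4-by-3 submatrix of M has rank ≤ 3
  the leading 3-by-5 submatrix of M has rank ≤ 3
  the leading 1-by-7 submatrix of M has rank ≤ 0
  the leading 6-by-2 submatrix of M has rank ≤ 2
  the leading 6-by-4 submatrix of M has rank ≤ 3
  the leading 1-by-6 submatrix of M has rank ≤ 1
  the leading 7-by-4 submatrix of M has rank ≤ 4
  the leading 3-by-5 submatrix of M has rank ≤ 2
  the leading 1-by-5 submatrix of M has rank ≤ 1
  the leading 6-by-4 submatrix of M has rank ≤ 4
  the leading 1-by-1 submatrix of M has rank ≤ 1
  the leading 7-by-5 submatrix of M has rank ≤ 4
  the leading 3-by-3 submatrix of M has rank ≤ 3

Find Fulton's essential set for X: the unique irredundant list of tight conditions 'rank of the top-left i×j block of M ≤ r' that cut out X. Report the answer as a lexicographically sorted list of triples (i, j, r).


Recovering R(i,j) via the rank-extension bound from the 22 conditions:

  i=1: 0  0  0  0  0  0  0  1  1
  i=2: 1  1  1  1  1  1  1  2  2
  i=3: 1  1  2  2  2  2  2  3  3
  i=4: 1  1  2  2  2  3  3  4  4
  i=5: 1  1  2  3  3  4  4  5  5
  i=6: 1  1  2  3  3  4  5  6  6
  i=7: 1  1  2  3  3  4  5  6  7
  i=8: 1  2  3  4  4  5  6  7  8
  i=9: 1  2  3  4  5  6  7  8  9

the unique w with this rank table is (8, 1, 3, 6, 4, 7, 9, 2, 5).

D(w) has 16 cells with 4 SE-corners; essential set:

[(1, 7, 0), (4, 5, 2), (7, 2, 1), (7, 5, 3)]


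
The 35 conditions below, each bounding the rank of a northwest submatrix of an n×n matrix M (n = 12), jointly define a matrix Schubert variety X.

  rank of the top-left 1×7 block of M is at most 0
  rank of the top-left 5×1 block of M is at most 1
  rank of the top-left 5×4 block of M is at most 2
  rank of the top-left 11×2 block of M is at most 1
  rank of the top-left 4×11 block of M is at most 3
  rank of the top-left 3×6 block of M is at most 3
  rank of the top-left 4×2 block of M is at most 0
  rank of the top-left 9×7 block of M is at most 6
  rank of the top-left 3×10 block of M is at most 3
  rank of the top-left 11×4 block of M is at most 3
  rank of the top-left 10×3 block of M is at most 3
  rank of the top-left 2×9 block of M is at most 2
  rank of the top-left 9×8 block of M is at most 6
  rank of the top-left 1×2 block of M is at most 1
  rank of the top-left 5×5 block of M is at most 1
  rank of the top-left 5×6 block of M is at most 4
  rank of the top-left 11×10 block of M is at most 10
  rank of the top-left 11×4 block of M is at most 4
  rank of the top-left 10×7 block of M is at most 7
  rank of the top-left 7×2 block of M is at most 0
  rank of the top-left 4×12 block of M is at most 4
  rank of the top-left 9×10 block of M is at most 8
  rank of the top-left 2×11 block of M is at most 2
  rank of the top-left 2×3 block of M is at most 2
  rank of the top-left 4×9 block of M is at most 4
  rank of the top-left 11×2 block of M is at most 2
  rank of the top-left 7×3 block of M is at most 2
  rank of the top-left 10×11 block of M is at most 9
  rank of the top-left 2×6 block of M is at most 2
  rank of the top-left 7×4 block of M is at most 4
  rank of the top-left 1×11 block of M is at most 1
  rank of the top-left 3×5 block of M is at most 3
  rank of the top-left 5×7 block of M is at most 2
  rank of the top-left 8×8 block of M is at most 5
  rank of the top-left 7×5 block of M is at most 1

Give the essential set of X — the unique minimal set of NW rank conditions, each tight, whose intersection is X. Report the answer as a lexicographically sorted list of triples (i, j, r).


Computing R[i][j] = min implied NW-rank bound (n=12, 35 conditions):

  0 0 0 0 0 0 0 1 1 1 1 1
  0 0 1 1 1 1 1 2 2 2 2 2
  0 0 1 1 1 2 2 3 3 3 3 3
  0 0 1 1 1 2 2 3 3 3 3 4
  0 0 1 1 1 2 2 3 4 4 4 5
  0 0 1 1 1 2 3 4 5 5 5 6
  0 0 1 1 1 2 3 4 5 6 6 7
  1 1 2 2 2 3 4 5 6 7 7 8
  1 1 2 3 3 4 5 6 7 8 8 9
  1 1 2 3 4 5 6 7 8 9 9 10
  1 1 2 3 4 5 6 7 8 9 10 11
  1 2 3 4 5 6 7 8 9 10 11 12

hence w(1..12) = (8, 3, 6, 12, 9, 7, 10, 1, 4, 5, 11, 2).

ℓ(w)=37; the 6 essential cells (i,j,r):

[(1, 7, 0), (4, 11, 3), (5, 7, 2), (7, 2, 0), (7, 5, 1), (11, 2, 1)]


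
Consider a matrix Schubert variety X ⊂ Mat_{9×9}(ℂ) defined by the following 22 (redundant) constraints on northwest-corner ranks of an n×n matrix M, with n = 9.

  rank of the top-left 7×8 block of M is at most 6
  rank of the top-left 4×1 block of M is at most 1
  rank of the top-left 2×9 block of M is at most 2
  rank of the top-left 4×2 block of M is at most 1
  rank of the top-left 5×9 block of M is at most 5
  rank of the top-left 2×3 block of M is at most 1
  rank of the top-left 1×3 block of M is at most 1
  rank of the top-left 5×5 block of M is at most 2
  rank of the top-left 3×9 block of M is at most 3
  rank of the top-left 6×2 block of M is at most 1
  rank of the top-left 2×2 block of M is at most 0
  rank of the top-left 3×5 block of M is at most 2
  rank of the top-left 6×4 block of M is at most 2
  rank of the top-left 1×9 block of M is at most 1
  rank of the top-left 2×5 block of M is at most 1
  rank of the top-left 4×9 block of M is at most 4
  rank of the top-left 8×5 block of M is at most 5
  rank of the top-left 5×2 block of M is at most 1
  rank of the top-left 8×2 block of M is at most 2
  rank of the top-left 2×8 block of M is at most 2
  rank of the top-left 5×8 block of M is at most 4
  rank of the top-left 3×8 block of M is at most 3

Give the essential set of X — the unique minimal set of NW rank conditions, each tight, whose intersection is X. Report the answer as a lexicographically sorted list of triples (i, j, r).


The tightest implied rank at each (i,j), from the 22 conditions:

  0, 0, 1, 1, 1, 1, 1, 1, 1
  0, 0, 1, 1, 1, 2, 2, 2, 2
  1, 1, 2, 2, 2, 3, 3, 3, 3
  1, 1, 2, 2, 2, 3, 4, 4, 4
  1, 1, 2, 2, 2, 3, 4, 4, 5
  1, 1, 2, 2, 3, 4, 5, 5, 6
  1, 2, 3, 3, 4, 5, 6, 6, 7
  1, 2, 3, 4, 5, 6, 7, 7, 8
  1, 2, 3, 4, 5, 6, 7, 8, 9

giving w = (3, 6, 1, 7, 9, 5, 2, 4, 8) via Δ²R.

D(w) has 15 cells with 6 SE-corners; essential set:

[(2, 2, 0), (2, 5, 1), (5, 5, 2), (5, 8, 4), (6, 2, 1), (6, 4, 2)]


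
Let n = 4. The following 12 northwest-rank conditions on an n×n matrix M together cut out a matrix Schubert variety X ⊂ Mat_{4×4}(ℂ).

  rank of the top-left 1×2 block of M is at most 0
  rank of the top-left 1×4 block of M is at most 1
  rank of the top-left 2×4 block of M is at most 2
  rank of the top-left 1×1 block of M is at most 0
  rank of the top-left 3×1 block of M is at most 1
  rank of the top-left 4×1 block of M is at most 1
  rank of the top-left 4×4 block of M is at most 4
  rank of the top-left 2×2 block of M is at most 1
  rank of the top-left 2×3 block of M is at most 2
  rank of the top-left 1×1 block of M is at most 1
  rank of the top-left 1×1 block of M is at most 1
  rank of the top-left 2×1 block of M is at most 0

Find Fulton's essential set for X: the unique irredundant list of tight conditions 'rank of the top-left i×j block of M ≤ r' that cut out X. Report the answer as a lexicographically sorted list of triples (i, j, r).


Computing R[i][j] = min implied NW-rank bound (n=4, 12 conditions):

  i=1: 0  0  1  1
  i=2: 0  1  2  2
  i=3: 1  2  3  3
  i=4: 1  2  3  4

hence w(1..4) = (3, 2, 1, 4).

Rothe diagram D(w) (3 cells), 2 SE-corners (essential conditions):

[(1, 2, 0), (2, 1, 0)]


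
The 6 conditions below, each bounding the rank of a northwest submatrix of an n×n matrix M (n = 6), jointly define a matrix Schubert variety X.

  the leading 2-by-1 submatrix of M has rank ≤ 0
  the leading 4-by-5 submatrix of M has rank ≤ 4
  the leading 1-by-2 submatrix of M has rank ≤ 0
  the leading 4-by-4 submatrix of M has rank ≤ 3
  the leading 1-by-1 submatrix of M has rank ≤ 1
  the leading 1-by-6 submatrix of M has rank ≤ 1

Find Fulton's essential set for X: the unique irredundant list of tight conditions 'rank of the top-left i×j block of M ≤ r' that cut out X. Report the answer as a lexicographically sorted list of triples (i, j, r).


Recovering R(i,j) via the rank-extension bound from the 6 conditions:

  i=1: 0 0 1 1 1 1
  i=2: 0 1 2 2 2 2
  i=3: 1 2 3 3 3 3
  i=4: 1 2 3 3 4 4
  i=5: 1 2 3 4 5 5
  i=6: 1 2 3 4 5 6

so w = (3, 2, 1, 5, 4, 6).

Rothe diagram D(w) (4 cells), 3 SE-corners (essential conditions):

[(1, 2, 0), (2, 1, 0), (4, 4, 3)]


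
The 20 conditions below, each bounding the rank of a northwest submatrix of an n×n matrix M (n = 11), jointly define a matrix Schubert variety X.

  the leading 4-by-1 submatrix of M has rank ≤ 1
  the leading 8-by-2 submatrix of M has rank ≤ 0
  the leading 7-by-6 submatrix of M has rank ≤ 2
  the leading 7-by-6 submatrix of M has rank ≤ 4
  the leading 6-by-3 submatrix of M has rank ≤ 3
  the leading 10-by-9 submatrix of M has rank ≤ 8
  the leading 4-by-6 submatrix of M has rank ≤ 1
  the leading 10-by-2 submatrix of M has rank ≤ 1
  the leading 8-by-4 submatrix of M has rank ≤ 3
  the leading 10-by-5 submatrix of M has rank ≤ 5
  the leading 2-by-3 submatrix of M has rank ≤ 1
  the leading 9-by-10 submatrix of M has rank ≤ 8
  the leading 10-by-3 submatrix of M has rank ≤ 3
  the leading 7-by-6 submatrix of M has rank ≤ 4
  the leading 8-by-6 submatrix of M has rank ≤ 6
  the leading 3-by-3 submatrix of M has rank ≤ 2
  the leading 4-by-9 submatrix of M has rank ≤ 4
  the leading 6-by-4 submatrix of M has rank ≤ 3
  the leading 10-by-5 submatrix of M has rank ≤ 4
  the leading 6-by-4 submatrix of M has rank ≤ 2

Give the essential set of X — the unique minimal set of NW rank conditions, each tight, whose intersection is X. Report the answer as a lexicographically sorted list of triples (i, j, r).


The tightest implied rank at each (i,j), from the 20 conditions:

  0 0 1 1 1 1 1 1 1 1 1
  0 0 1 1 1 1 2 2 2 2 2
  0 0 1 1 1 1 2 3 3 3 3
  0 0 1 1 1 1 2 3 4 4 4
  0 0 1 2 2 2 3 4 5 5 5
  0 0 1 2 2 2 3 4 5 6 6
  0 0 1 2 2 2 3 4 5 6 7
  0 0 1 2 3 3 4 5 6 7 8
  1 1 2 3 4 4 5 6 7 8 9
  1 1 2 3 4 5 6 7 8 9 10
  1 2 3 4 5 6 7 8 9 10 11

so w = (3, 7, 8, 9, 4, 10, 11, 5, 1, 6, 2).

Fulton essential set (4 of the 30 Rothe cells):

[(4, 6, 1), (7, 6, 2), (8, 2, 0), (10, 2, 1)]


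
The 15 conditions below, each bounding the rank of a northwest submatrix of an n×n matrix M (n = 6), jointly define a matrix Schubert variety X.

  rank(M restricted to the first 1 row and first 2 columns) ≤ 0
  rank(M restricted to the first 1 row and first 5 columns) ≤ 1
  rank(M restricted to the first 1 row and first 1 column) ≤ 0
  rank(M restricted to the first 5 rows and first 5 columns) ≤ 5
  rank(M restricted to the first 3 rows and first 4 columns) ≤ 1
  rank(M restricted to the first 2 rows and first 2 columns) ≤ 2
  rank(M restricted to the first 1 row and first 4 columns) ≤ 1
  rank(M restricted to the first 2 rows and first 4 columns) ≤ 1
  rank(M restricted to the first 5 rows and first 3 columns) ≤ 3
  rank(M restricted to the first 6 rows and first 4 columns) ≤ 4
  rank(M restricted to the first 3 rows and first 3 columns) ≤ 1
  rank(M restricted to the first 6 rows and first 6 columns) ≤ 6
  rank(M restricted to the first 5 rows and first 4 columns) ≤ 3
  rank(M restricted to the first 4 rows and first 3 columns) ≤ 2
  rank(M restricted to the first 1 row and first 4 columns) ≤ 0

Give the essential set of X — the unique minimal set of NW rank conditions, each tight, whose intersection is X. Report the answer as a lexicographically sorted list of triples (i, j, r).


Computing R[i][j] = min implied NW-rank bound (n=6, 15 conditions):

  R[1]: 0 0 0 0 1 1
  R[2]: 1 1 1 1 2 2
  R[3]: 1 1 1 1 2 3
  R[4]: 1 2 2 2 3 4
  R[5]: 1 2 3 3 4 5
  R[6]: 1 2 3 4 5 6

giving w = (5, 1, 6, 2, 3, 4) via Δ²R.

Rothe diagram D(w) (7 cells), 2 SE-corners (essential conditions):

[(1, 4, 0), (3, 4, 1)]


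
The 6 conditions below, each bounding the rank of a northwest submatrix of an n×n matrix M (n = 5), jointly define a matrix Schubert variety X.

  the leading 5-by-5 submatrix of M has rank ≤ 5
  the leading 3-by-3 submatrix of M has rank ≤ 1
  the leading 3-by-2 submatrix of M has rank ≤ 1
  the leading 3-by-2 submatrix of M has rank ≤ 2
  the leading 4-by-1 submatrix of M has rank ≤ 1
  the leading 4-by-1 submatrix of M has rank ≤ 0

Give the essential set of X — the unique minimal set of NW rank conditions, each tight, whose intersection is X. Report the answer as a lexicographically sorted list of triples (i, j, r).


Computing R[i][j] = min implied NW-rank bound (n=5, 6 conditions):

  row 1: 0 | 1 | 1 | 1 | 1
  row 2: 0 | 1 | 1 | 2 | 2
  row 3: 0 | 1 | 1 | 2 | 3
  row 4: 0 | 1 | 2 | 3 | 4
  row 5: 1 | 2 | 3 | 4 | 5

hence w(1..5) = (2, 4, 5, 3, 1).

D(w) has 6 cells with 2 SE-corners; essential set:

[(3, 3, 1), (4, 1, 0)]


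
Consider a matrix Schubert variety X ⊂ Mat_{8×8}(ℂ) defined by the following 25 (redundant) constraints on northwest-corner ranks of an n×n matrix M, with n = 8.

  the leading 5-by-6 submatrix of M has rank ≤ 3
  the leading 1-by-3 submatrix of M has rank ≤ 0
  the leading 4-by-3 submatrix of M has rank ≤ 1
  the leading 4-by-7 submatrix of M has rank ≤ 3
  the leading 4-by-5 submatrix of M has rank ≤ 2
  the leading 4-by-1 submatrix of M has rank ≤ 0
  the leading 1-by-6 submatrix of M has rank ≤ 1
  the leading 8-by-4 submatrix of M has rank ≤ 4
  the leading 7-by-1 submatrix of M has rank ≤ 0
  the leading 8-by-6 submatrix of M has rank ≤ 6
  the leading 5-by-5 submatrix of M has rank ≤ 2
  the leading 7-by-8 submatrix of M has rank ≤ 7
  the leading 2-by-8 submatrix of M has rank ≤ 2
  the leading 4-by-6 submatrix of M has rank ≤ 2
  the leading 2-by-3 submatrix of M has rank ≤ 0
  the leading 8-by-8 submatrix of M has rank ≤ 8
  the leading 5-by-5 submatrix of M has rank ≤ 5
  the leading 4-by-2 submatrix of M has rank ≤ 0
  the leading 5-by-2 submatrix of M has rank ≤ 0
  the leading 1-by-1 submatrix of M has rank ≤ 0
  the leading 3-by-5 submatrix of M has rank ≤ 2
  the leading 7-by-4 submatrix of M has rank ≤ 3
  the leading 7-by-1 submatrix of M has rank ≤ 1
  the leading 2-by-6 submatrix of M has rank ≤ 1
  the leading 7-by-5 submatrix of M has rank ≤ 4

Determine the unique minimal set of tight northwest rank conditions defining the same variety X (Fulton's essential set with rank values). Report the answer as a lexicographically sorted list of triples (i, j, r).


Rank table r_w(8×8) implied by the 25 constraints:

  i=1: 0 0 0 1 1 1 1 1
  i=2: 0 0 0 1 1 1 2 2
  i=3: 0 0 1 2 2 2 3 3
  i=4: 0 0 1 2 2 2 3 4
  i=5: 0 0 1 2 2 3 4 5
  i=6: 0 1 2 3 3 4 5 6
  i=7: 0 1 2 3 4 5 6 7
  i=8: 1 2 3 4 5 6 7 8

reading off 1-entries of Δ²R: w = (4, 7, 3, 8, 6, 2, 5, 1).

D(w) has 19 cells with 6 SE-corners; essential set:

[(2, 3, 0), (2, 6, 1), (4, 6, 2), (5, 2, 0), (5, 5, 2), (7, 1, 0)]


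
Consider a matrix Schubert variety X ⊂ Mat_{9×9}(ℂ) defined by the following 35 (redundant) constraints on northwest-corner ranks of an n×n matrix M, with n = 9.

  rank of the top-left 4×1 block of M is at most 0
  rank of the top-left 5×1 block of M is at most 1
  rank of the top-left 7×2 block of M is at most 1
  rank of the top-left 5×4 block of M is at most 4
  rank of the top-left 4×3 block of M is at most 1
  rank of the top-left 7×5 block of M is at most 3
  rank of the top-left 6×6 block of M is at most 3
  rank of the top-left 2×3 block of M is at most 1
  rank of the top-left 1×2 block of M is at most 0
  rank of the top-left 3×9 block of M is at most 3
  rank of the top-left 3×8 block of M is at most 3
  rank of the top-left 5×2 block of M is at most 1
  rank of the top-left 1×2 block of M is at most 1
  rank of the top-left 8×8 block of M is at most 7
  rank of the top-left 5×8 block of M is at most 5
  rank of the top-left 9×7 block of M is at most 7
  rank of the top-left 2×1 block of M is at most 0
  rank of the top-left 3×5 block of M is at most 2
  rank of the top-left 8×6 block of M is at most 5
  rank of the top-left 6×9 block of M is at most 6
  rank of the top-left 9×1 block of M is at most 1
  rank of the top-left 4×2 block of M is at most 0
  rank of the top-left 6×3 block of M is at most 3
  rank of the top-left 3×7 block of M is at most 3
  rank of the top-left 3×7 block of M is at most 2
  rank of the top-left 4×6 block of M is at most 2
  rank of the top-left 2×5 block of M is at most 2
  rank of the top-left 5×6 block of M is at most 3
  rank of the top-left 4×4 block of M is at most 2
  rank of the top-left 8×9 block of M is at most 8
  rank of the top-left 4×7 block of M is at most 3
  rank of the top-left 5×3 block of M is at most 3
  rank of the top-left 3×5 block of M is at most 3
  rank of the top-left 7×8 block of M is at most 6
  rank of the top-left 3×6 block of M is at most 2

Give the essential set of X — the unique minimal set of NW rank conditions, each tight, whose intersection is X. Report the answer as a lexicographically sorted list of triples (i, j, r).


Computing R[i][j] = min implied NW-rank bound (n=9, 35 conditions):

  0, 0, 1, 1, 1, 1, 1, 1, 1
  0, 0, 1, 2, 2, 2, 2, 2, 2
  0, 0, 1, 2, 2, 2, 2, 3, 3
  0, 0, 1, 2, 2, 2, 3, 4, 4
  1, 1, 2, 3, 3, 3, 4, 5, 5
  1, 1, 2, 3, 3, 3, 4, 5, 6
  1, 1, 2, 3, 3, 4, 5, 6, 7
  1, 2, 3, 4, 4, 5, 6, 7, 8
  1, 2, 3, 4, 5, 6, 7, 8, 9

hence w(1..9) = (3, 4, 8, 7, 1, 9, 6, 2, 5).

ℓ(w)=18; the 6 essential cells (i,j,r):

[(3, 7, 2), (4, 2, 0), (4, 6, 2), (6, 6, 3), (7, 2, 1), (7, 5, 3)]


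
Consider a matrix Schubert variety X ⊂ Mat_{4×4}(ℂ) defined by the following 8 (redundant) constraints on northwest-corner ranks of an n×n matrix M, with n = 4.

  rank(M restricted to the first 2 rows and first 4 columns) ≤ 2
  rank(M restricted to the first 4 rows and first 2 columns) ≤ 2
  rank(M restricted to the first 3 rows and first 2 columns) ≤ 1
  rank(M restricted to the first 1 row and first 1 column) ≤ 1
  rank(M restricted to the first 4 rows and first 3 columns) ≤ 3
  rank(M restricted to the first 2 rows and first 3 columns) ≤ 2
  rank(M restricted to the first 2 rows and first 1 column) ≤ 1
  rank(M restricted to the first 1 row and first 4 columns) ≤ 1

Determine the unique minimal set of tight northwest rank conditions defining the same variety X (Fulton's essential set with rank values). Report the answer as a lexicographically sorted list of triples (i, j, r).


Reconstructing r_w from the 8 given conditions:

  1, 1, 1, 1
  1, 1, 2, 2
  1, 1, 2, 3
  1, 2, 3, 4

reading off 1-entries of Δ²R: w = (1, 3, 4, 2).

Rothe diagram D(w) (2 cells), 1 SE-corner (essential condition):

[(3, 2, 1)]


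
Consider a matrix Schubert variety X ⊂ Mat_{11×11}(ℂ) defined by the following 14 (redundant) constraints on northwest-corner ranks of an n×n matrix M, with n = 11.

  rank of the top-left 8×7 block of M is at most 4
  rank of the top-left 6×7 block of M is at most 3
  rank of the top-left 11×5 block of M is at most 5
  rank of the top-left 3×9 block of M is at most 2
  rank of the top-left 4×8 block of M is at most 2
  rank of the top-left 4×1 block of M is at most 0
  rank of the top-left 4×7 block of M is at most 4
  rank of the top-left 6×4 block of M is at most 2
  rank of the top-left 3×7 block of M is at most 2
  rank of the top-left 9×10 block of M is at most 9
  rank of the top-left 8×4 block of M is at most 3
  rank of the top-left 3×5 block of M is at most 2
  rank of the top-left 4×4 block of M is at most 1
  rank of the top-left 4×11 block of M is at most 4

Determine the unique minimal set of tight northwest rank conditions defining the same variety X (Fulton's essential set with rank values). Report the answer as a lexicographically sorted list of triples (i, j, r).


The tightest implied rank at each (i,j), from the 14 conditions:

  i=1: 0, 1, 1, 1, 1, 1, 1, 1, 1, 1, 1
  i=2: 0, 1, 1, 1, 2, 2, 2, 2, 2, 2, 2
  i=3: 0, 1, 1, 1, 2, 2, 2, 2, 2, 3, 3
  i=4: 0, 1, 1, 1, 2, 2, 2, 2, 3, 4, 4
  i=5: 1, 2, 2, 2, 3, 3, 3, 3, 4, 5, 5
  i=6: 1, 2, 2, 2, 3, 3, 3, 4, 5, 6, 6
  i=7: 1, 2, 3, 3, 4, 4, 4, 5, 6, 7, 7
  i=8: 1, 2, 3, 3, 4, 4, 4, 5, 6, 7, 8
  i=9: 1, 2, 3, 4, 5, 5, 5, 6, 7, 8, 9
  i=10: 1, 2, 3, 4, 5, 6, 6, 7, 8, 9, 10
  i=11: 1, 2, 3, 4, 5, 6, 7, 8, 9, 10, 11

hence w(1..11) = (2, 5, 10, 9, 1, 8, 3, 11, 4, 6, 7).

|D(w)|=24, |Ess(w)|=8:

[(3, 9, 2), (4, 1, 0), (4, 4, 1), (4, 8, 2), (6, 4, 2), (6, 7, 3), (8, 4, 3), (8, 7, 4)]


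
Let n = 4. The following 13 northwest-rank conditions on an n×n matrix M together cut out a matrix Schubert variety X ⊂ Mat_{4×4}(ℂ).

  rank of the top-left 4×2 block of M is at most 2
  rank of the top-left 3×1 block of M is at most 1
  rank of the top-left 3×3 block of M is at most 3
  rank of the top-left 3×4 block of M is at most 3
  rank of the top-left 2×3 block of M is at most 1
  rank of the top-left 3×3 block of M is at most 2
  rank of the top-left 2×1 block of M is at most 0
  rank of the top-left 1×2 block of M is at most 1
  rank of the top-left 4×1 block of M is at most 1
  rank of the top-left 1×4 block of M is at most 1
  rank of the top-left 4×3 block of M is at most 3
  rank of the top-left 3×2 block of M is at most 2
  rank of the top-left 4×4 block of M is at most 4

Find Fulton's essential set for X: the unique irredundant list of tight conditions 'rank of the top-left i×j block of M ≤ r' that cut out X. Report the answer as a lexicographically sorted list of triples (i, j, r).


Recovering R(i,j) via the rank-extension bound from the 13 conditions:

  i=1: 0 1 1 1
  i=2: 0 1 1 2
  i=3: 1 2 2 3
  i=4: 1 2 3 4

so w = (2, 4, 1, 3).

Rothe diagram D(w) (3 cells), 2 SE-corners (essential conditions):

[(2, 1, 0), (2, 3, 1)]


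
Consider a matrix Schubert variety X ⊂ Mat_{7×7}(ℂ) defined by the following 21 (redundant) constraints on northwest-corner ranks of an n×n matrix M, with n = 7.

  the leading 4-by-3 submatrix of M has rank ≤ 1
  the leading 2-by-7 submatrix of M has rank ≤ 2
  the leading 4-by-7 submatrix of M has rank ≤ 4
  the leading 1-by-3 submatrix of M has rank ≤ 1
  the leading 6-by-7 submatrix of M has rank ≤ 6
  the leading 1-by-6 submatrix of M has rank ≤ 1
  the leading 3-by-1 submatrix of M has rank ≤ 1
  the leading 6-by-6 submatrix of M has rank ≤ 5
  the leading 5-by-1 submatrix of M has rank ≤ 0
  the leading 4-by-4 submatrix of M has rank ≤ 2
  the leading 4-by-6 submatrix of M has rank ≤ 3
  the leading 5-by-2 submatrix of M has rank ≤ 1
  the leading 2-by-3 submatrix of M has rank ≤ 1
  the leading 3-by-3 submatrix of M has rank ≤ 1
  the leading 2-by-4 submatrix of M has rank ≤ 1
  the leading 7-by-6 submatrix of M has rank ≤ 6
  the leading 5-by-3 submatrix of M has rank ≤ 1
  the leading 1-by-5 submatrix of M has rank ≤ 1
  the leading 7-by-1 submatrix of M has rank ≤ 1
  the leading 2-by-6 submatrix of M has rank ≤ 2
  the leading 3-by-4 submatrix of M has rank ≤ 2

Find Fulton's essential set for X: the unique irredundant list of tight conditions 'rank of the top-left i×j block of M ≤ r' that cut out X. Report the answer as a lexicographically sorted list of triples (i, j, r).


The tightest implied rank at each (i,j), from the 21 conditions:

  i=1: 0 | 1 | 1 | 1 | 1 | 1 | 1
  i=2: 0 | 1 | 1 | 1 | 2 | 2 | 2
  i=3: 0 | 1 | 1 | 2 | 3 | 3 | 3
  i=4: 0 | 1 | 1 | 2 | 3 | 3 | 4
  i=5: 0 | 1 | 1 | 2 | 3 | 4 | 5
  i=6: 1 | 2 | 2 | 3 | 4 | 5 | 6
  i=7: 1 | 2 | 3 | 4 | 5 | 6 | 7

hence w(1..7) = (2, 5, 4, 7, 6, 1, 3).

Fulton essential set (4 of the 11 Rothe cells):

[(2, 4, 1), (4, 6, 3), (5, 1, 0), (5, 3, 1)]


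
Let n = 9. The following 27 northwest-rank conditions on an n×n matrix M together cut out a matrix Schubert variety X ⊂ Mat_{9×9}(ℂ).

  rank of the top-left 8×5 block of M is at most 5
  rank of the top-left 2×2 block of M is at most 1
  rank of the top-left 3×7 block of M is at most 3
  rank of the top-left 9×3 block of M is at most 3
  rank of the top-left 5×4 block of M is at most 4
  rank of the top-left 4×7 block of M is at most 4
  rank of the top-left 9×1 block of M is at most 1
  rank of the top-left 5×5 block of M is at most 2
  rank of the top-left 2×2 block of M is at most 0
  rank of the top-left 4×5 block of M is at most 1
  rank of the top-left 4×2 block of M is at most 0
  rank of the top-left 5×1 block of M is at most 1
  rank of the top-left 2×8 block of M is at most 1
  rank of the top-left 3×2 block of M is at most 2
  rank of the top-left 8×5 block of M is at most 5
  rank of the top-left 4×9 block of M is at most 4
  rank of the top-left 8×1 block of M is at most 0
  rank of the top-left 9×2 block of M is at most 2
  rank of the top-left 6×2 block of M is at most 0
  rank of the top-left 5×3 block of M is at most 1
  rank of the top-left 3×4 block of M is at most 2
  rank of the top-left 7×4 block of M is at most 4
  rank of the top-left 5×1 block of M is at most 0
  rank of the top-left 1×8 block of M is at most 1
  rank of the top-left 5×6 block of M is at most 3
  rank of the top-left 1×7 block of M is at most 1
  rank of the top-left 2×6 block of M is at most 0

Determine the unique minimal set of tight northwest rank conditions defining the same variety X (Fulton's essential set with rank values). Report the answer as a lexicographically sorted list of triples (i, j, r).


Propagating the 27 rank bounds to every northwest block:

  R[1]: 0 | 0 | 0 | 0 | 0 | 0 | 1 | 1 | 1
  R[2]: 0 | 0 | 0 | 0 | 0 | 0 | 1 | 1 | 2
  R[3]: 0 | 0 | 1 | 1 | 1 | 1 | 2 | 2 | 3
  R[4]: 0 | 0 | 1 | 1 | 1 | 2 | 3 | 3 | 4
  R[5]: 0 | 0 | 1 | 2 | 2 | 3 | 4 | 4 | 5
  R[6]: 0 | 0 | 1 | 2 | 3 | 4 | 5 | 5 | 6
  R[7]: 0 | 1 | 2 | 3 | 4 | 5 | 6 | 6 | 7
  R[8]: 0 | 1 | 2 | 3 | 4 | 5 | 6 | 7 | 8
  R[9]: 1 | 2 | 3 | 4 | 5 | 6 | 7 | 8 | 9

the unique w with this rank table is (7, 9, 3, 6, 4, 5, 2, 8, 1).

5 SE-corners of the 25-cell Rothe diagram give Ess(w):

[(2, 6, 0), (2, 8, 1), (4, 5, 1), (6, 2, 0), (8, 1, 0)]


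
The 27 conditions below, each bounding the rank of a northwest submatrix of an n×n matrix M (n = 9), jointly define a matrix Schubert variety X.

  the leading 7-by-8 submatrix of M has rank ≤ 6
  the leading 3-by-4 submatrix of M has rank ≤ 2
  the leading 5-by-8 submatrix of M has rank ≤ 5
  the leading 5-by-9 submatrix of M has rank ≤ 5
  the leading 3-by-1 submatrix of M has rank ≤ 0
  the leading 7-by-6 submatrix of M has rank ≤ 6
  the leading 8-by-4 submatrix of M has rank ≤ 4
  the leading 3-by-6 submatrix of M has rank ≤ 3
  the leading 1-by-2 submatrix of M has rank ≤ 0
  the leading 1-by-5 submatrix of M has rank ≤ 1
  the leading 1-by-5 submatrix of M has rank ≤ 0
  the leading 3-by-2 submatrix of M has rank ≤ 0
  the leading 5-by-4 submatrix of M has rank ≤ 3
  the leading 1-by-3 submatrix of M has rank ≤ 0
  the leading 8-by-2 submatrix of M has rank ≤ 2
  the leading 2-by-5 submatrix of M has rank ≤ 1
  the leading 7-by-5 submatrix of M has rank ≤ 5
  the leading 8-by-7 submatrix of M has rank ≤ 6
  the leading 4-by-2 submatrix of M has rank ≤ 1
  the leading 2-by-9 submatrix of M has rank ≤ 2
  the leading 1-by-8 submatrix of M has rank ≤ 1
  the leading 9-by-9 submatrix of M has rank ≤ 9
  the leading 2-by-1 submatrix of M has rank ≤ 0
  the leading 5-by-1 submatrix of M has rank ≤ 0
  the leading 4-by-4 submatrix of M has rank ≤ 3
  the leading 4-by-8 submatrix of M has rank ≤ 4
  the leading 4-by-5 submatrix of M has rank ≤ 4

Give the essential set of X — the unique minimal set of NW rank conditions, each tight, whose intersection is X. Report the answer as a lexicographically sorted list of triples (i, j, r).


The tightest implied rank at each (i,j), from the 27 conditions:

  row 1: 0, 0, 0, 0, 0, 1, 1, 1, 1
  row 2: 0, 0, 1, 1, 1, 2, 2, 2, 2
  row 3: 0, 0, 1, 2, 2, 3, 3, 3, 3
  row 4: 0, 1, 2, 3, 3, 4, 4, 4, 4
  row 5: 0, 1, 2, 3, 4, 5, 5, 5, 5
  row 6: 1, 2, 3, 4, 5, 6, 6, 6, 6
  row 7: 1, 2, 3, 4, 5, 6, 6, 6, 7
  row 8: 1, 2, 3, 4, 5, 6, 6, 7, 8
  row 9: 1, 2, 3, 4, 5, 6, 7, 8, 9

hence w(1..9) = (6, 3, 4, 2, 5, 1, 9, 8, 7).

ℓ(w)=14; the 5 essential cells (i,j,r):

[(1, 5, 0), (3, 2, 0), (5, 1, 0), (7, 8, 6), (8, 7, 6)]


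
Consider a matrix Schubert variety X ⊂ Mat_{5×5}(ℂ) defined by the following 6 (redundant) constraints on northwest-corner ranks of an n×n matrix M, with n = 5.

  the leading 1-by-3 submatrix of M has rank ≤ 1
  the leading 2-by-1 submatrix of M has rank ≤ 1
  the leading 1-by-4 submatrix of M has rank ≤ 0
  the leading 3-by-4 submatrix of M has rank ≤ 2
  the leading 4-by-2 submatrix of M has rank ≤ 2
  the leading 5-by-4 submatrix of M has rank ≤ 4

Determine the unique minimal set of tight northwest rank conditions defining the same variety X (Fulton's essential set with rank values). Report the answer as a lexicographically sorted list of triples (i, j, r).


Reconstructing r_w from the 6 given conditions:

  0  0  0  0  1
  1  1  1  1  2
  1  2  2  2  3
  1  2  3  3  4
  1  2  3  4  5

giving w = (5, 1, 2, 3, 4) via Δ²R.

ℓ(w)=4; the 1 essential cell (i,j,r):

[(1, 4, 0)]


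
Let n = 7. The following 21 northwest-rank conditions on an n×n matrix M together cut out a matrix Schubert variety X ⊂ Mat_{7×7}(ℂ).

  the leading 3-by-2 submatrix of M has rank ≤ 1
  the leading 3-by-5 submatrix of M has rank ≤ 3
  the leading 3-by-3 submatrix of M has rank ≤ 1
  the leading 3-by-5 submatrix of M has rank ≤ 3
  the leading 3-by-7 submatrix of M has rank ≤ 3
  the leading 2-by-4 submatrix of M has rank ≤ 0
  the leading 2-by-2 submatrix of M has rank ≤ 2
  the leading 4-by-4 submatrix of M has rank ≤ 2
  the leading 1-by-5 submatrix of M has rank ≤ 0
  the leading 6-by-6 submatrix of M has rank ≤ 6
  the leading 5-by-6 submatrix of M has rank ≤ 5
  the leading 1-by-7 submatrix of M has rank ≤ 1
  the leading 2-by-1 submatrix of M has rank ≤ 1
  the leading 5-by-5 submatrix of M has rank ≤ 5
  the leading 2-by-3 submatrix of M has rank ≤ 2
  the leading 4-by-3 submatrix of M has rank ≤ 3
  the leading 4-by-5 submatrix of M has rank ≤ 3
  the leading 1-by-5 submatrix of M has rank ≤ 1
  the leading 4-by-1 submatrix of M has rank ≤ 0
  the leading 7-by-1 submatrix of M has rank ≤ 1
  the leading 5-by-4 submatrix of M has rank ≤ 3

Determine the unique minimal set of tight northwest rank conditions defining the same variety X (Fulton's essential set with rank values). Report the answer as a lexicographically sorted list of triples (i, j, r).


Recovering R(i,j) via the rank-extension bound from the 21 conditions:

  i=1: 0, 0, 0, 0, 0, 1, 1
  i=2: 0, 0, 0, 0, 1, 2, 2
  i=3: 0, 1, 1, 1, 2, 3, 3
  i=4: 0, 1, 2, 2, 3, 4, 4
  i=5: 1, 2, 3, 3, 4, 5, 5
  i=6: 1, 2, 3, 4, 5, 6, 6
  i=7: 1, 2, 3, 4, 5, 6, 7

so w = (6, 5, 2, 3, 1, 4, 7).

3 SE-corners of the 11-cell Rothe diagram give Ess(w):

[(1, 5, 0), (2, 4, 0), (4, 1, 0)]
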